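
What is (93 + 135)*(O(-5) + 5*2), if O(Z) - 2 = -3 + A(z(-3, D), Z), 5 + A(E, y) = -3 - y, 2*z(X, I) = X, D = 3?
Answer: 1368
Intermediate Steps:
z(X, I) = X/2
A(E, y) = -8 - y (A(E, y) = -5 + (-3 - y) = -8 - y)
O(Z) = -9 - Z (O(Z) = 2 + (-3 + (-8 - Z)) = 2 + (-11 - Z) = -9 - Z)
(93 + 135)*(O(-5) + 5*2) = (93 + 135)*((-9 - 1*(-5)) + 5*2) = 228*((-9 + 5) + 10) = 228*(-4 + 10) = 228*6 = 1368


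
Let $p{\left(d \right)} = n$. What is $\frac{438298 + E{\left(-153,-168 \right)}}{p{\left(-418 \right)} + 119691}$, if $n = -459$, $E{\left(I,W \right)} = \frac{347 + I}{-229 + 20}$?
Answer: $\frac{424093}{115368} \approx 3.676$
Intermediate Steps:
$E{\left(I,W \right)} = - \frac{347}{209} - \frac{I}{209}$ ($E{\left(I,W \right)} = \frac{347 + I}{-209} = \left(347 + I\right) \left(- \frac{1}{209}\right) = - \frac{347}{209} - \frac{I}{209}$)
$p{\left(d \right)} = -459$
$\frac{438298 + E{\left(-153,-168 \right)}}{p{\left(-418 \right)} + 119691} = \frac{438298 - \frac{194}{209}}{-459 + 119691} = \frac{438298 + \left(- \frac{347}{209} + \frac{153}{209}\right)}{119232} = \left(438298 - \frac{194}{209}\right) \frac{1}{119232} = \frac{91604088}{209} \cdot \frac{1}{119232} = \frac{424093}{115368}$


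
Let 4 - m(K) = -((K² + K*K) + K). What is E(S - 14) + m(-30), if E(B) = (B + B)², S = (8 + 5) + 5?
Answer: 1838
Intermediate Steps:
m(K) = 4 + K + 2*K² (m(K) = 4 - (-1)*((K² + K*K) + K) = 4 - (-1)*((K² + K²) + K) = 4 - (-1)*(2*K² + K) = 4 - (-1)*(K + 2*K²) = 4 - (-K - 2*K²) = 4 + (K + 2*K²) = 4 + K + 2*K²)
S = 18 (S = 13 + 5 = 18)
E(B) = 4*B² (E(B) = (2*B)² = 4*B²)
E(S - 14) + m(-30) = 4*(18 - 14)² + (4 - 30 + 2*(-30)²) = 4*4² + (4 - 30 + 2*900) = 4*16 + (4 - 30 + 1800) = 64 + 1774 = 1838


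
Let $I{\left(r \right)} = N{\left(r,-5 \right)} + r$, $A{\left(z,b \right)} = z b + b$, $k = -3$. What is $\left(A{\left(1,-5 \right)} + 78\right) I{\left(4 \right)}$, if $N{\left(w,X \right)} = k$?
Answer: $68$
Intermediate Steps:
$N{\left(w,X \right)} = -3$
$A{\left(z,b \right)} = b + b z$ ($A{\left(z,b \right)} = b z + b = b + b z$)
$I{\left(r \right)} = -3 + r$
$\left(A{\left(1,-5 \right)} + 78\right) I{\left(4 \right)} = \left(- 5 \left(1 + 1\right) + 78\right) \left(-3 + 4\right) = \left(\left(-5\right) 2 + 78\right) 1 = \left(-10 + 78\right) 1 = 68 \cdot 1 = 68$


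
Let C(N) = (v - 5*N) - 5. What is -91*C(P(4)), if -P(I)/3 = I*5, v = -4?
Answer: -26481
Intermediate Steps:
P(I) = -15*I (P(I) = -3*I*5 = -15*I)
C(N) = -9 - 5*N (C(N) = (-4 - 5*N) - 5 = -9 - 5*N)
-91*C(P(4)) = -91*(-9 - (-75)*4) = -91*(-9 - 5*(-60)) = -91*(-9 + 300) = -91*291 = -26481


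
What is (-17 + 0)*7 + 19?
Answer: -100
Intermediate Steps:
(-17 + 0)*7 + 19 = -17*7 + 19 = -119 + 19 = -100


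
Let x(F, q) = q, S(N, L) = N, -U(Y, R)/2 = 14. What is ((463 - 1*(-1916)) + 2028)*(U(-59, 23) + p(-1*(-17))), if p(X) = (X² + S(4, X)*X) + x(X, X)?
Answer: 1524822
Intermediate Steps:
U(Y, R) = -28 (U(Y, R) = -2*14 = -28)
p(X) = X² + 5*X (p(X) = (X² + 4*X) + X = X² + 5*X)
((463 - 1*(-1916)) + 2028)*(U(-59, 23) + p(-1*(-17))) = ((463 - 1*(-1916)) + 2028)*(-28 + (-1*(-17))*(5 - 1*(-17))) = ((463 + 1916) + 2028)*(-28 + 17*(5 + 17)) = (2379 + 2028)*(-28 + 17*22) = 4407*(-28 + 374) = 4407*346 = 1524822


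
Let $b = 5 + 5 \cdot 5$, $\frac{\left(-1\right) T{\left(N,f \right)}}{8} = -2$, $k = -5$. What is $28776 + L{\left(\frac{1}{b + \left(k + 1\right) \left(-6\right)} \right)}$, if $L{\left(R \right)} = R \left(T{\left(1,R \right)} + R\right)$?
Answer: $\frac{83911681}{2916} \approx 28776.0$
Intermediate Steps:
$T{\left(N,f \right)} = 16$ ($T{\left(N,f \right)} = \left(-8\right) \left(-2\right) = 16$)
$b = 30$ ($b = 5 + 25 = 30$)
$L{\left(R \right)} = R \left(16 + R\right)$
$28776 + L{\left(\frac{1}{b + \left(k + 1\right) \left(-6\right)} \right)} = 28776 + \frac{16 + \frac{1}{30 + \left(-5 + 1\right) \left(-6\right)}}{30 + \left(-5 + 1\right) \left(-6\right)} = 28776 + \frac{16 + \frac{1}{30 - -24}}{30 - -24} = 28776 + \frac{16 + \frac{1}{30 + 24}}{30 + 24} = 28776 + \frac{16 + \frac{1}{54}}{54} = 28776 + \frac{1}{54} \cdot \frac{865}{54} = 28776 + \frac{865}{2916} = \frac{83911681}{2916}$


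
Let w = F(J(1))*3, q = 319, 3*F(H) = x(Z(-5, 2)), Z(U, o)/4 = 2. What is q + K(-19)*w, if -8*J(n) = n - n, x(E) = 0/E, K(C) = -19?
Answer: 319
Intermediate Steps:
Z(U, o) = 8 (Z(U, o) = 4*2 = 8)
x(E) = 0
J(n) = 0 (J(n) = -(n - n)/8 = -⅛*0 = 0)
F(H) = 0 (F(H) = (⅓)*0 = 0)
w = 0 (w = 0*3 = 0)
q + K(-19)*w = 319 - 19*0 = 319 + 0 = 319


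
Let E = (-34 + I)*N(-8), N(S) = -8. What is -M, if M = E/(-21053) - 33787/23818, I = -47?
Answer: 726751775/501440354 ≈ 1.4493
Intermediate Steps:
E = 648 (E = (-34 - 47)*(-8) = -81*(-8) = 648)
M = -726751775/501440354 (M = 648/(-21053) - 33787/23818 = 648*(-1/21053) - 33787*1/23818 = -648/21053 - 33787/23818 = -726751775/501440354 ≈ -1.4493)
-M = -1*(-726751775/501440354) = 726751775/501440354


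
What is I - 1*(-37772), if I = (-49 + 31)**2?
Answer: 38096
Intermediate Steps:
I = 324 (I = (-18)**2 = 324)
I - 1*(-37772) = 324 - 1*(-37772) = 324 + 37772 = 38096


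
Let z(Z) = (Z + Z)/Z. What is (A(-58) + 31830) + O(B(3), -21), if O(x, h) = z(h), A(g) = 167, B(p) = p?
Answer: 31999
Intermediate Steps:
z(Z) = 2 (z(Z) = (2*Z)/Z = 2)
O(x, h) = 2
(A(-58) + 31830) + O(B(3), -21) = (167 + 31830) + 2 = 31997 + 2 = 31999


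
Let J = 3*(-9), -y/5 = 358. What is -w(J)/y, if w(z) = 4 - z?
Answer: 31/1790 ≈ 0.017318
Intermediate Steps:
y = -1790 (y = -5*358 = -1790)
J = -27
-w(J)/y = -(4 - 1*(-27))/(-1790) = -(4 + 27)*(-1)/1790 = -31*(-1)/1790 = -1*(-31/1790) = 31/1790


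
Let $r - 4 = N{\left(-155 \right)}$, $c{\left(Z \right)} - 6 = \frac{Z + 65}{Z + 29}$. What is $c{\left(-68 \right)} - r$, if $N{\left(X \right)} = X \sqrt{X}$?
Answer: $\frac{27}{13} + 155 i \sqrt{155} \approx 2.0769 + 1929.7 i$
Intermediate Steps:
$N{\left(X \right)} = X^{\frac{3}{2}}$
$c{\left(Z \right)} = 6 + \frac{65 + Z}{29 + Z}$ ($c{\left(Z \right)} = 6 + \frac{Z + 65}{Z + 29} = 6 + \frac{65 + Z}{29 + Z}$)
$r = 4 - 155 i \sqrt{155}$ ($r = 4 + \left(-155\right)^{\frac{3}{2}} = 4 - 155 i \sqrt{155} \approx 4.0 - 1929.7 i$)
$c{\left(-68 \right)} - r = \frac{239 + 7 \left(-68\right)}{29 - 68} - \left(4 - 155 i \sqrt{155}\right) = \frac{239 - 476}{-39} - \left(4 - 155 i \sqrt{155}\right) = \left(- \frac{1}{39}\right) \left(-237\right) - \left(4 - 155 i \sqrt{155}\right) = \frac{79}{13} - \left(4 - 155 i \sqrt{155}\right) = \frac{27}{13} + 155 i \sqrt{155}$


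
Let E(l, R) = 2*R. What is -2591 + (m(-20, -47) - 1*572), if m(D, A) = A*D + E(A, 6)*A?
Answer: -2787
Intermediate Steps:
m(D, A) = 12*A + A*D (m(D, A) = A*D + (2*6)*A = A*D + 12*A = 12*A + A*D)
-2591 + (m(-20, -47) - 1*572) = -2591 + (-47*(12 - 20) - 1*572) = -2591 + (-47*(-8) - 572) = -2591 + (376 - 572) = -2591 - 196 = -2787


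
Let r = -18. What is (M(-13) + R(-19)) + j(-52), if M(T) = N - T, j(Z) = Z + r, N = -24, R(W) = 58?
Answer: -23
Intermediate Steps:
j(Z) = -18 + Z (j(Z) = Z - 18 = -18 + Z)
M(T) = -24 - T
(M(-13) + R(-19)) + j(-52) = ((-24 - 1*(-13)) + 58) + (-18 - 52) = ((-24 + 13) + 58) - 70 = (-11 + 58) - 70 = 47 - 70 = -23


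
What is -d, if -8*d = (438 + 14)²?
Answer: 25538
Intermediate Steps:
d = -25538 (d = -(438 + 14)²/8 = -⅛*452² = -⅛*204304 = -25538)
-d = -1*(-25538) = 25538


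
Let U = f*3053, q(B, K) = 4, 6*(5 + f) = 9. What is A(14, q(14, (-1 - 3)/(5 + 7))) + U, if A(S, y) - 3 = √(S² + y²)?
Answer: -21365/2 + 2*√53 ≈ -10668.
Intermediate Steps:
f = -7/2 (f = -5 + (⅙)*9 = -5 + 3/2 = -7/2 ≈ -3.5000)
U = -21371/2 (U = -7/2*3053 = -21371/2 ≈ -10686.)
A(S, y) = 3 + √(S² + y²)
A(14, q(14, (-1 - 3)/(5 + 7))) + U = (3 + √(14² + 4²)) - 21371/2 = (3 + √(196 + 16)) - 21371/2 = (3 + √212) - 21371/2 = (3 + 2*√53) - 21371/2 = -21365/2 + 2*√53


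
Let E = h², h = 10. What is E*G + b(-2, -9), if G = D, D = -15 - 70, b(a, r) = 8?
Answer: -8492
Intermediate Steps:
D = -85
G = -85
E = 100 (E = 10² = 100)
E*G + b(-2, -9) = 100*(-85) + 8 = -8500 + 8 = -8492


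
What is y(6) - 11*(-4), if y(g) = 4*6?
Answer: 68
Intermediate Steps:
y(g) = 24
y(6) - 11*(-4) = 24 - 11*(-4) = 24 + 44 = 68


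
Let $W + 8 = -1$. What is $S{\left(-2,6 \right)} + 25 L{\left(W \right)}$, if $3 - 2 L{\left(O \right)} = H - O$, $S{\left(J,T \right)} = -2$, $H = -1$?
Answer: $- \frac{129}{2} \approx -64.5$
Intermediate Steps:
$W = -9$ ($W = -8 - 1 = -9$)
$L{\left(O \right)} = 2 + \frac{O}{2}$ ($L{\left(O \right)} = \frac{3}{2} - \frac{-1 - O}{2} = \frac{3}{2} + \left(\frac{1}{2} + \frac{O}{2}\right) = 2 + \frac{O}{2}$)
$S{\left(-2,6 \right)} + 25 L{\left(W \right)} = -2 + 25 \left(2 + \frac{1}{2} \left(-9\right)\right) = -2 + 25 \left(2 - \frac{9}{2}\right) = -2 + 25 \left(- \frac{5}{2}\right) = -2 - \frac{125}{2} = - \frac{129}{2}$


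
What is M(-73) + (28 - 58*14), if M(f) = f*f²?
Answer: -389801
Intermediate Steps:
M(f) = f³
M(-73) + (28 - 58*14) = (-73)³ + (28 - 58*14) = -389017 + (28 - 812) = -389017 - 784 = -389801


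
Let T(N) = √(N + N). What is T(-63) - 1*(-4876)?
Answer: 4876 + 3*I*√14 ≈ 4876.0 + 11.225*I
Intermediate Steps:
T(N) = √2*√N (T(N) = √(2*N) = √2*√N)
T(-63) - 1*(-4876) = √2*√(-63) - 1*(-4876) = √2*(3*I*√7) + 4876 = 3*I*√14 + 4876 = 4876 + 3*I*√14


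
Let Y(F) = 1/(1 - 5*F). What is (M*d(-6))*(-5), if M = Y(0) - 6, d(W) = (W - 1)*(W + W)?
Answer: 2100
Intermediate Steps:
d(W) = 2*W*(-1 + W) (d(W) = (-1 + W)*(2*W) = 2*W*(-1 + W))
M = -5 (M = -1/(-1 + 5*0) - 6 = -1/(-1 + 0) - 6 = -1/(-1) - 6 = -1*(-1) - 6 = 1 - 6 = -5)
(M*d(-6))*(-5) = -10*(-6)*(-1 - 6)*(-5) = -10*(-6)*(-7)*(-5) = -5*84*(-5) = -420*(-5) = 2100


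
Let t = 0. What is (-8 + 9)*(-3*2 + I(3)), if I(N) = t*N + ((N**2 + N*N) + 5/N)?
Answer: 41/3 ≈ 13.667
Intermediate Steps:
I(N) = 2*N**2 + 5/N (I(N) = 0*N + ((N**2 + N*N) + 5/N) = 0 + ((N**2 + N**2) + 5/N) = 0 + (2*N**2 + 5/N) = 2*N**2 + 5/N)
(-8 + 9)*(-3*2 + I(3)) = (-8 + 9)*(-3*2 + (5 + 2*3**3)/3) = 1*(-6 + (5 + 2*27)/3) = 1*(-6 + (5 + 54)/3) = 1*(-6 + (1/3)*59) = 1*(-6 + 59/3) = 1*(41/3) = 41/3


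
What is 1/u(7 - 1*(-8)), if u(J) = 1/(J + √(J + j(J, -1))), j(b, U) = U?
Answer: 15 + √14 ≈ 18.742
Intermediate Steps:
u(J) = 1/(J + √(-1 + J)) (u(J) = 1/(J + √(J - 1)) = 1/(J + √(-1 + J)))
1/u(7 - 1*(-8)) = 1/(1/((7 - 1*(-8)) + √(-1 + (7 - 1*(-8))))) = 1/(1/((7 + 8) + √(-1 + (7 + 8)))) = 1/(1/(15 + √(-1 + 15))) = 1/(1/(15 + √14)) = 15 + √14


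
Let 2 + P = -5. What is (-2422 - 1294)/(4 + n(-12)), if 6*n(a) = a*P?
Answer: -1858/9 ≈ -206.44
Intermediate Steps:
P = -7 (P = -2 - 5 = -7)
n(a) = -7*a/6 (n(a) = (a*(-7))/6 = (-7*a)/6 = -7*a/6)
(-2422 - 1294)/(4 + n(-12)) = (-2422 - 1294)/(4 - 7/6*(-12)) = -3716/(4 + 14) = -3716/18 = -3716*1/18 = -1858/9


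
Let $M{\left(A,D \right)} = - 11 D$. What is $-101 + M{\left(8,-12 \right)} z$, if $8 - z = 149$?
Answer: $-18713$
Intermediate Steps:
$z = -141$ ($z = 8 - 149 = -141$)
$-101 + M{\left(8,-12 \right)} z = -101 + \left(-11\right) \left(-12\right) \left(-141\right) = -101 + 132 \left(-141\right) = -101 - 18612 = -18713$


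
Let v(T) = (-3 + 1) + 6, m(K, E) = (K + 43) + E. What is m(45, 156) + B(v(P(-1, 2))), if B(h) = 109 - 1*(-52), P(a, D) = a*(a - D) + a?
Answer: 405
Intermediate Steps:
P(a, D) = a + a*(a - D)
m(K, E) = 43 + E + K (m(K, E) = (43 + K) + E = 43 + E + K)
v(T) = 4 (v(T) = -2 + 6 = 4)
B(h) = 161 (B(h) = 109 + 52 = 161)
m(45, 156) + B(v(P(-1, 2))) = (43 + 156 + 45) + 161 = 244 + 161 = 405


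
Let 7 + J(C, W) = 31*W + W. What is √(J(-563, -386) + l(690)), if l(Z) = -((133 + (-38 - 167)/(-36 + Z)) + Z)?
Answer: I*√5638018242/654 ≈ 114.81*I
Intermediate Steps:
J(C, W) = -7 + 32*W (J(C, W) = -7 + (31*W + W) = -7 + 32*W)
l(Z) = -133 - Z + 205/(-36 + Z) (l(Z) = -((133 - 205/(-36 + Z)) + Z) = -(133 + Z - 205/(-36 + Z)) = -133 - Z + 205/(-36 + Z))
√(J(-563, -386) + l(690)) = √((-7 + 32*(-386)) + (4993 - 1*690² - 97*690)/(-36 + 690)) = √((-7 - 12352) + (4993 - 1*476100 - 66930)/654) = √(-12359 + (4993 - 476100 - 66930)/654) = √(-12359 + (1/654)*(-538037)) = √(-12359 - 538037/654) = √(-8620823/654) = I*√5638018242/654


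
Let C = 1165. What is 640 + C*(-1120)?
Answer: -1304160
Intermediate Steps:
640 + C*(-1120) = 640 + 1165*(-1120) = 640 - 1304800 = -1304160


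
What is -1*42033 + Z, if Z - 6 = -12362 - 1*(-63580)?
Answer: 9191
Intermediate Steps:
Z = 51224 (Z = 6 + (-12362 - 1*(-63580)) = 6 + (-12362 + 63580) = 6 + 51218 = 51224)
-1*42033 + Z = -1*42033 + 51224 = -42033 + 51224 = 9191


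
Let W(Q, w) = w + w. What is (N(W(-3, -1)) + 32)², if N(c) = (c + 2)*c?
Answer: 1024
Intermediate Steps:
W(Q, w) = 2*w
N(c) = c*(2 + c) (N(c) = (2 + c)*c = c*(2 + c))
(N(W(-3, -1)) + 32)² = ((2*(-1))*(2 + 2*(-1)) + 32)² = (-2*(2 - 2) + 32)² = (-2*0 + 32)² = (0 + 32)² = 32² = 1024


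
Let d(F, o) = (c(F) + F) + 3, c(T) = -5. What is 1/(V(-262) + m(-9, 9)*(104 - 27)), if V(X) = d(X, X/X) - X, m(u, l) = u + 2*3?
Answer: -1/233 ≈ -0.0042918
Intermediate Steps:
m(u, l) = 6 + u (m(u, l) = u + 6 = 6 + u)
d(F, o) = -2 + F (d(F, o) = (-5 + F) + 3 = -2 + F)
V(X) = -2 (V(X) = (-2 + X) - X = -2)
1/(V(-262) + m(-9, 9)*(104 - 27)) = 1/(-2 + (6 - 9)*(104 - 27)) = 1/(-2 - 3*77) = 1/(-2 - 231) = 1/(-233) = -1/233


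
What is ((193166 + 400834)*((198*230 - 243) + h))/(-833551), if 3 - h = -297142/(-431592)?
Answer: -483882806335500/14989747633 ≈ -32281.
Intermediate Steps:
h = 498817/215796 (h = 3 - (-297142)/(-431592) = 3 - (-297142)*(-1)/431592 = 3 - 1*148571/215796 = 3 - 148571/215796 = 498817/215796 ≈ 2.3115)
((193166 + 400834)*((198*230 - 243) + h))/(-833551) = ((193166 + 400834)*((198*230 - 243) + 498817/215796))/(-833551) = (594000*((45540 - 243) + 498817/215796))*(-1/833551) = (594000*(45297 + 498817/215796))*(-1/833551) = (594000*(9775410229/215796))*(-1/833551) = (483882806335500/17983)*(-1/833551) = -483882806335500/14989747633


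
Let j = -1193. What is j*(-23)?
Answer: 27439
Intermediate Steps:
j*(-23) = -1193*(-23) = 27439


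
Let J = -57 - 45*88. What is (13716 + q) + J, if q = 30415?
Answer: 40114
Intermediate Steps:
J = -4017 (J = -57 - 3960 = -4017)
(13716 + q) + J = (13716 + 30415) - 4017 = 44131 - 4017 = 40114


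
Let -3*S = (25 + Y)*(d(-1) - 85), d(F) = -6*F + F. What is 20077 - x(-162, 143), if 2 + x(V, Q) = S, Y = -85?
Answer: 21679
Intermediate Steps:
d(F) = -5*F
S = -1600 (S = -(25 - 85)*(-5*(-1) - 85)/3 = -(-20)*(5 - 85) = -(-20)*(-80) = -1/3*4800 = -1600)
x(V, Q) = -1602 (x(V, Q) = -2 - 1600 = -1602)
20077 - x(-162, 143) = 20077 - 1*(-1602) = 20077 + 1602 = 21679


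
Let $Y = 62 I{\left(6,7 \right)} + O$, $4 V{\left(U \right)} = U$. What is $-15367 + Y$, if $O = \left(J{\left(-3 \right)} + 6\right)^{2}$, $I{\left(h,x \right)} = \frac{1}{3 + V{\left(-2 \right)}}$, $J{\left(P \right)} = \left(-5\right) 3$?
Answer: $- \frac{76306}{5} \approx -15261.0$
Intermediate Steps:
$J{\left(P \right)} = -15$
$V{\left(U \right)} = \frac{U}{4}$
$I{\left(h,x \right)} = \frac{2}{5}$ ($I{\left(h,x \right)} = \frac{1}{3 + \frac{1}{4} \left(-2\right)} = \frac{1}{3 - \frac{1}{2}} = \frac{1}{\frac{5}{2}} = \frac{2}{5}$)
$O = 81$ ($O = \left(-15 + 6\right)^{2} = \left(-9\right)^{2} = 81$)
$Y = \frac{529}{5}$ ($Y = 62 \cdot \frac{2}{5} + 81 = \frac{124}{5} + 81 = \frac{529}{5} \approx 105.8$)
$-15367 + Y = -15367 + \frac{529}{5} = - \frac{76306}{5}$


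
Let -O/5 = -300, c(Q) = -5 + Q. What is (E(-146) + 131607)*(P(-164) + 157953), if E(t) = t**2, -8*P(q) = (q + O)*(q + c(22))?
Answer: 27908753346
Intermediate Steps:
O = 1500 (O = -5*(-300) = 1500)
P(q) = -(17 + q)*(1500 + q)/8 (P(q) = -(q + 1500)*(q + (-5 + 22))/8 = -(1500 + q)*(q + 17)/8 = -(1500 + q)*(17 + q)/8 = -(17 + q)*(1500 + q)/8)
(E(-146) + 131607)*(P(-164) + 157953) = ((-146)**2 + 131607)*((-6375/2 - 1517/8*(-164) - 1/8*(-164)**2) + 157953) = (21316 + 131607)*((-6375/2 + 62197/2 - 1/8*26896) + 157953) = 152923*((-6375/2 + 62197/2 - 3362) + 157953) = 152923*(24549 + 157953) = 152923*182502 = 27908753346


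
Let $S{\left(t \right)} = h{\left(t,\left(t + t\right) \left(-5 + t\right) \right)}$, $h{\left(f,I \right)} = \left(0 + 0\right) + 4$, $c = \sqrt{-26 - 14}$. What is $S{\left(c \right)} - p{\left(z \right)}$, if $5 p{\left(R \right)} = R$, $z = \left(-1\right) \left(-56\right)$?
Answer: $- \frac{36}{5} \approx -7.2$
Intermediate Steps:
$z = 56$
$p{\left(R \right)} = \frac{R}{5}$
$c = 2 i \sqrt{10}$ ($c = \sqrt{-40} = 2 i \sqrt{10} \approx 6.3246 i$)
$h{\left(f,I \right)} = 4$ ($h{\left(f,I \right)} = 0 + 4 = 4$)
$S{\left(t \right)} = 4$
$S{\left(c \right)} - p{\left(z \right)} = 4 - \frac{1}{5} \cdot 56 = 4 - \frac{56}{5} = - \frac{36}{5}$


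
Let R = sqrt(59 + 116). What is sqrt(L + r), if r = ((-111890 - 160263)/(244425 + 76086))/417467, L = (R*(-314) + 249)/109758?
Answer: sqrt(54316734457579185266177151066 - 342786340851465752074910558460*sqrt(7))/4895307983595282 ≈ 0.18862*I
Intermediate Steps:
R = 5*sqrt(7) (R = sqrt(175) = 5*sqrt(7) ≈ 13.229)
L = 83/36586 - 785*sqrt(7)/54879 (L = ((5*sqrt(7))*(-314) + 249)/109758 = (-1570*sqrt(7) + 249)*(1/109758) = (249 - 1570*sqrt(7))*(1/109758) = 83/36586 - 785*sqrt(7)/54879 ≈ -0.035577)
r = -272153/133802765637 (r = -272153/320511*(1/417467) = -272153*1/320511*(1/417467) = -272153/320511*1/417467 = -272153/133802765637 ≈ -2.0340e-6)
sqrt(L + r) = sqrt((83/36586 - 785*sqrt(7)/54879) - 272153/133802765637) = sqrt(11095672558213/4895307983595282 - 785*sqrt(7)/54879)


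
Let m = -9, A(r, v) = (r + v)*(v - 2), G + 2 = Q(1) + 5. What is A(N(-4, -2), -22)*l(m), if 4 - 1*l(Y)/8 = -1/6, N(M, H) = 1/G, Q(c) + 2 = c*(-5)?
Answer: 17800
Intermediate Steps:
Q(c) = -2 - 5*c (Q(c) = -2 + c*(-5) = -2 - 5*c)
G = -4 (G = -2 + ((-2 - 5*1) + 5) = -2 + ((-2 - 5) + 5) = -2 + (-7 + 5) = -2 - 2 = -4)
N(M, H) = -¼ (N(M, H) = 1/(-4) = -¼)
A(r, v) = (-2 + v)*(r + v) (A(r, v) = (r + v)*(-2 + v) = (-2 + v)*(r + v))
l(Y) = 100/3 (l(Y) = 32 - (-8)/6 = 32 - 8*(-⅙) = 32 + 4/3 = 100/3)
A(N(-4, -2), -22)*l(m) = ((-22)² - 2*(-¼) - 2*(-22) - ¼*(-22))*(100/3) = (484 + ½ + 44 + 11/2)*(100/3) = 534*(100/3) = 17800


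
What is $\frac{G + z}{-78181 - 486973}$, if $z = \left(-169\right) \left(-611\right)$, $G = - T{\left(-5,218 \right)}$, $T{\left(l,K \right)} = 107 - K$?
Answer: $- \frac{51685}{282577} \approx -0.18291$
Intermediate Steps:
$G = 111$ ($G = - (107 - 218) = \left(-1\right) \left(-111\right) = 111$)
$z = 103259$
$\frac{G + z}{-78181 - 486973} = \frac{111 + 103259}{-78181 - 486973} = \frac{103370}{-565154} = 103370 \left(- \frac{1}{565154}\right) = - \frac{51685}{282577}$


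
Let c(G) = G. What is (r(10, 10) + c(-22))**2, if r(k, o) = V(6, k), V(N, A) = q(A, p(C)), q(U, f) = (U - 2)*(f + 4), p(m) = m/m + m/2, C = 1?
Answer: 484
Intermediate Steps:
p(m) = 1 + m/2 (p(m) = 1 + m*(1/2) = 1 + m/2)
q(U, f) = (-2 + U)*(4 + f)
V(N, A) = -11 + 11*A/2 (V(N, A) = -8 - 2*(1 + (1/2)*1) + 4*A + A*(1 + (1/2)*1) = -8 - 2*(1 + 1/2) + 4*A + A*(1 + 1/2) = -8 - 2*3/2 + 4*A + A*(3/2) = -8 - 3 + 4*A + 3*A/2 = -11 + 11*A/2)
r(k, o) = -11 + 11*k/2
(r(10, 10) + c(-22))**2 = ((-11 + (11/2)*10) - 22)**2 = ((-11 + 55) - 22)**2 = (44 - 22)**2 = 22**2 = 484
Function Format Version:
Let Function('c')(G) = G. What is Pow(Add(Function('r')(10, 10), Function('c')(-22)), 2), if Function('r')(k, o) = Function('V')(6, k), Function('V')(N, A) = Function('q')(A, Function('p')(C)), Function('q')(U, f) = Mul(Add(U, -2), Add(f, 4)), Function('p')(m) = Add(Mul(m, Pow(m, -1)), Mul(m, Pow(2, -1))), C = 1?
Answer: 484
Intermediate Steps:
Function('p')(m) = Add(1, Mul(Rational(1, 2), m)) (Function('p')(m) = Add(1, Mul(m, Rational(1, 2))) = Add(1, Mul(Rational(1, 2), m)))
Function('q')(U, f) = Mul(Add(-2, U), Add(4, f))
Function('V')(N, A) = Add(-11, Mul(Rational(11, 2), A)) (Function('V')(N, A) = Add(-8, Mul(-2, Add(1, Mul(Rational(1, 2), 1))), Mul(4, A), Mul(A, Add(1, Mul(Rational(1, 2), 1)))) = Add(-8, Mul(-2, Add(1, Rational(1, 2))), Mul(4, A), Mul(A, Add(1, Rational(1, 2)))) = Add(-8, Mul(-2, Rational(3, 2)), Mul(4, A), Mul(A, Rational(3, 2))) = Add(-8, -3, Mul(4, A), Mul(Rational(3, 2), A)) = Add(-11, Mul(Rational(11, 2), A)))
Function('r')(k, o) = Add(-11, Mul(Rational(11, 2), k))
Pow(Add(Function('r')(10, 10), Function('c')(-22)), 2) = Pow(Add(Add(-11, Mul(Rational(11, 2), 10)), -22), 2) = Pow(Add(Add(-11, 55), -22), 2) = Pow(Add(44, -22), 2) = Pow(22, 2) = 484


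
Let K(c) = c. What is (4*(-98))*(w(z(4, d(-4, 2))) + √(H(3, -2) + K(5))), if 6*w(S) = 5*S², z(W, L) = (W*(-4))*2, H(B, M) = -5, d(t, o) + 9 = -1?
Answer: -1003520/3 ≈ -3.3451e+5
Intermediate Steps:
d(t, o) = -10 (d(t, o) = -9 - 1 = -10)
z(W, L) = -8*W (z(W, L) = -4*W*2 = -8*W)
w(S) = 5*S²/6 (w(S) = (5*S²)/6 = 5*S²/6)
(4*(-98))*(w(z(4, d(-4, 2))) + √(H(3, -2) + K(5))) = (4*(-98))*(5*(-8*4)²/6 + √(-5 + 5)) = -392*((⅚)*(-32)² + √0) = -392*((⅚)*1024 + 0) = -392*(2560/3 + 0) = -392*2560/3 = -1003520/3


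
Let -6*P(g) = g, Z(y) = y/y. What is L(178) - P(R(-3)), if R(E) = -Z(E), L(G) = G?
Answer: 1067/6 ≈ 177.83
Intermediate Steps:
Z(y) = 1
R(E) = -1 (R(E) = -1*1 = -1)
P(g) = -g/6
L(178) - P(R(-3)) = 178 - (-1)*(-1)/6 = 178 - 1*⅙ = 178 - ⅙ = 1067/6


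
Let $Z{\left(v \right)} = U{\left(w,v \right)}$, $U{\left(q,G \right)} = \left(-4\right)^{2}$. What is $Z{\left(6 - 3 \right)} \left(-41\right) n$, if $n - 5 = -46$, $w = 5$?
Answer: $26896$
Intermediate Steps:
$n = -41$ ($n = 5 - 46 = -41$)
$U{\left(q,G \right)} = 16$
$Z{\left(v \right)} = 16$
$Z{\left(6 - 3 \right)} \left(-41\right) n = 16 \left(-41\right) \left(-41\right) = \left(-656\right) \left(-41\right) = 26896$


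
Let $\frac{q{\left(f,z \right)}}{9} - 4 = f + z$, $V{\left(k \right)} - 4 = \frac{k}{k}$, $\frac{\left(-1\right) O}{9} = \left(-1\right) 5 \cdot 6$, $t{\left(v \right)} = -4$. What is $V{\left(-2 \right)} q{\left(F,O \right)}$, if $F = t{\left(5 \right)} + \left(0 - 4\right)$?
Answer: $11970$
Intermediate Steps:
$O = 270$ ($O = - 9 \left(-1\right) 5 \cdot 6 = - 9 \left(\left(-5\right) 6\right) = \left(-9\right) \left(-30\right) = 270$)
$V{\left(k \right)} = 5$ ($V{\left(k \right)} = 4 + \frac{k}{k} = 4 + 1 = 5$)
$F = -8$ ($F = -4 + \left(0 - 4\right) = -4 - 4 = -8$)
$q{\left(f,z \right)} = 36 + 9 f + 9 z$ ($q{\left(f,z \right)} = 36 + 9 \left(f + z\right) = 36 + \left(9 f + 9 z\right) = 36 + 9 f + 9 z$)
$V{\left(-2 \right)} q{\left(F,O \right)} = 5 \left(36 + 9 \left(-8\right) + 9 \cdot 270\right) = 5 \left(36 - 72 + 2430\right) = 5 \cdot 2394 = 11970$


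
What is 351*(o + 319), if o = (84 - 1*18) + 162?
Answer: 191997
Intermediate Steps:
o = 228 (o = (84 - 18) + 162 = 66 + 162 = 228)
351*(o + 319) = 351*(228 + 319) = 351*547 = 191997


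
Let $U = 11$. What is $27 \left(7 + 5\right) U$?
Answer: $3564$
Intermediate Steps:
$27 \left(7 + 5\right) U = 27 \left(7 + 5\right) 11 = 27 \cdot 12 \cdot 11 = 324 \cdot 11 = 3564$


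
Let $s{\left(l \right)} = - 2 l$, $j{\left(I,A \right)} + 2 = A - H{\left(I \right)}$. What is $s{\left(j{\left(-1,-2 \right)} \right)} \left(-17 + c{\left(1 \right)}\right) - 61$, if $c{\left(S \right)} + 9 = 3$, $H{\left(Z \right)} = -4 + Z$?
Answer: $-15$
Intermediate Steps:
$c{\left(S \right)} = -6$ ($c{\left(S \right)} = -9 + 3 = -6$)
$j{\left(I,A \right)} = 2 + A - I$ ($j{\left(I,A \right)} = -2 - \left(-4 + I - A\right) = -2 + \left(4 + A - I\right) = 2 + A - I$)
$s{\left(j{\left(-1,-2 \right)} \right)} \left(-17 + c{\left(1 \right)}\right) - 61 = - 2 \left(2 - 2 - -1\right) \left(-17 - 6\right) - 61 = - 2 \left(2 - 2 + 1\right) \left(-23\right) - 61 = \left(-2\right) 1 \left(-23\right) - 61 = \left(-2\right) \left(-23\right) - 61 = 46 - 61 = -15$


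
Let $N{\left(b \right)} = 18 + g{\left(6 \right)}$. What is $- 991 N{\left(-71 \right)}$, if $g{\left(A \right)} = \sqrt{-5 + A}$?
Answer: $-18829$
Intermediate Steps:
$N{\left(b \right)} = 19$ ($N{\left(b \right)} = 18 + \sqrt{-5 + 6} = 18 + \sqrt{1} = 18 + 1 = 19$)
$- 991 N{\left(-71 \right)} = \left(-991\right) 19 = -18829$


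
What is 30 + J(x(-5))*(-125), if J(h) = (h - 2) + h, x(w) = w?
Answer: 1530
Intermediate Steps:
J(h) = -2 + 2*h (J(h) = (-2 + h) + h = -2 + 2*h)
30 + J(x(-5))*(-125) = 30 + (-2 + 2*(-5))*(-125) = 30 + (-2 - 10)*(-125) = 30 - 12*(-125) = 30 + 1500 = 1530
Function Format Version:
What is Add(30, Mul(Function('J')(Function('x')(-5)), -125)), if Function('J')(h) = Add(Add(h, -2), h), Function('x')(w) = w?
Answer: 1530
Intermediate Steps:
Function('J')(h) = Add(-2, Mul(2, h)) (Function('J')(h) = Add(Add(-2, h), h) = Add(-2, Mul(2, h)))
Add(30, Mul(Function('J')(Function('x')(-5)), -125)) = Add(30, Mul(Add(-2, Mul(2, -5)), -125)) = Add(30, Mul(Add(-2, -10), -125)) = Add(30, Mul(-12, -125)) = Add(30, 1500) = 1530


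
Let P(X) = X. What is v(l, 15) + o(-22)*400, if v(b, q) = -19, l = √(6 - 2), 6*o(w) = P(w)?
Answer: -4457/3 ≈ -1485.7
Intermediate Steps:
o(w) = w/6
l = 2 (l = √4 = 2)
v(l, 15) + o(-22)*400 = -19 + ((⅙)*(-22))*400 = -19 - 11/3*400 = -19 - 4400/3 = -4457/3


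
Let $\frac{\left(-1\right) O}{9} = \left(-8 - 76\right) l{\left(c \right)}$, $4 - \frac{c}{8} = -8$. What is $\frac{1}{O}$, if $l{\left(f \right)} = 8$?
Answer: $\frac{1}{6048} \approx 0.00016534$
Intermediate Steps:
$c = 96$ ($c = 32 - -64 = 32 + 64 = 96$)
$O = 6048$ ($O = - 9 \left(-8 - 76\right) 8 = - 9 \left(\left(-84\right) 8\right) = \left(-9\right) \left(-672\right) = 6048$)
$\frac{1}{O} = \frac{1}{6048}$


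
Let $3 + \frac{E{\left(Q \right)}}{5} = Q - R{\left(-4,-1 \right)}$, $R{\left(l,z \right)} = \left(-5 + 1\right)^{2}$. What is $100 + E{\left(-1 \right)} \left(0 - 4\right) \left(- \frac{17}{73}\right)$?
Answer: $\frac{500}{73} \approx 6.8493$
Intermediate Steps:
$R{\left(l,z \right)} = 16$ ($R{\left(l,z \right)} = \left(-4\right)^{2} = 16$)
$E{\left(Q \right)} = -95 + 5 Q$ ($E{\left(Q \right)} = -15 + 5 \left(Q - 16\right) = -15 + 5 \left(-16 + Q\right) = -15 + \left(-80 + 5 Q\right) = -95 + 5 Q$)
$100 + E{\left(-1 \right)} \left(0 - 4\right) \left(- \frac{17}{73}\right) = 100 + \left(-95 + 5 \left(-1\right)\right) \left(0 - 4\right) \left(- \frac{17}{73}\right) = 100 + \left(-95 - 5\right) \left(-4\right) \left(\left(-17\right) \frac{1}{73}\right) = 100 + \left(-100\right) \left(-4\right) \left(- \frac{17}{73}\right) = 100 + 400 \left(- \frac{17}{73}\right) = 100 - \frac{6800}{73} = \frac{500}{73}$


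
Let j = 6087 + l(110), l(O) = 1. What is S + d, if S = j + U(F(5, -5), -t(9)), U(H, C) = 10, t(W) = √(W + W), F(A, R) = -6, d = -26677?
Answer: -20579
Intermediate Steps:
t(W) = √2*√W (t(W) = √(2*W) = √2*√W)
j = 6088 (j = 6087 + 1 = 6088)
S = 6098 (S = 6088 + 10 = 6098)
S + d = 6098 - 26677 = -20579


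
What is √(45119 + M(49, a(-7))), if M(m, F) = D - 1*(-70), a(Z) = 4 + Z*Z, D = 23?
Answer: 2*√11303 ≈ 212.63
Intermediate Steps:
a(Z) = 4 + Z²
M(m, F) = 93 (M(m, F) = 23 - 1*(-70) = 23 + 70 = 93)
√(45119 + M(49, a(-7))) = √(45119 + 93) = √45212 = 2*√11303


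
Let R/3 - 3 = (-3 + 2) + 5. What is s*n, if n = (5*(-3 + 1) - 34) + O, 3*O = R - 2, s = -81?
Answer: 3051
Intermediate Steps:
R = 21 (R = 9 + 3*((-3 + 2) + 5) = 9 + 3*(-1 + 5) = 9 + 3*4 = 9 + 12 = 21)
O = 19/3 (O = (21 - 2)/3 = (⅓)*19 = 19/3 ≈ 6.3333)
n = -113/3 (n = (5*(-3 + 1) - 34) + 19/3 = (5*(-2) - 34) + 19/3 = (-10 - 34) + 19/3 = -44 + 19/3 = -113/3 ≈ -37.667)
s*n = -81*(-113/3) = 3051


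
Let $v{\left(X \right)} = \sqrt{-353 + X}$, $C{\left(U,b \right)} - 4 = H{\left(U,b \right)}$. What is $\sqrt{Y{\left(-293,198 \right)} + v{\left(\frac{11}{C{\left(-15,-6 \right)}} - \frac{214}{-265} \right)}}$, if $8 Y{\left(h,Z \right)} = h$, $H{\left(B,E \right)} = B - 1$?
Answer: $\frac{\sqrt{-370366650 + 6360 i \sqrt{892695165}}}{3180} \approx 1.5065 + 6.2366 i$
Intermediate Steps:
$H{\left(B,E \right)} = -1 + B$ ($H{\left(B,E \right)} = B - 1 = -1 + B$)
$C{\left(U,b \right)} = 3 + U$ ($C{\left(U,b \right)} = 4 + \left(-1 + U\right) = 3 + U$)
$Y{\left(h,Z \right)} = \frac{h}{8}$
$\sqrt{Y{\left(-293,198 \right)} + v{\left(\frac{11}{C{\left(-15,-6 \right)}} - \frac{214}{-265} \right)}} = \sqrt{\frac{1}{8} \left(-293\right) + \sqrt{-353 + \left(\frac{11}{3 - 15} - \frac{214}{-265}\right)}} = \sqrt{- \frac{293}{8} + \sqrt{-353 + \left(\frac{11}{-12} - - \frac{214}{265}\right)}} = \sqrt{- \frac{293}{8} + \sqrt{-353 + \left(11 \left(- \frac{1}{12}\right) + \frac{214}{265}\right)}} = \sqrt{- \frac{293}{8} + \sqrt{-353 + \left(- \frac{11}{12} + \frac{214}{265}\right)}} = \sqrt{- \frac{293}{8} + \sqrt{-353 - \frac{347}{3180}}} = \sqrt{- \frac{293}{8} + \sqrt{- \frac{1122887}{3180}}} = \sqrt{- \frac{293}{8} + \frac{i \sqrt{892695165}}{1590}}$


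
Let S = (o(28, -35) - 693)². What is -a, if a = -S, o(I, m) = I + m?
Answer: 490000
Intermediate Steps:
S = 490000 (S = ((28 - 35) - 693)² = (-7 - 693)² = (-700)² = 490000)
a = -490000 (a = -1*490000 = -490000)
-a = -1*(-490000) = 490000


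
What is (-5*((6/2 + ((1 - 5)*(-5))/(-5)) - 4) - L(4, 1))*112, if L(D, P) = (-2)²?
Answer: 2352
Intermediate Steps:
L(D, P) = 4
(-5*((6/2 + ((1 - 5)*(-5))/(-5)) - 4) - L(4, 1))*112 = (-5*((6/2 + ((1 - 5)*(-5))/(-5)) - 4) - 1*4)*112 = (-5*((6*(½) - 4*(-5)*(-⅕)) - 4) - 4)*112 = (-5*((3 + 20*(-⅕)) - 4) - 4)*112 = (-5*((3 - 4) - 4) - 4)*112 = (-5*(-1 - 4) - 4)*112 = (-5*(-5) - 4)*112 = (25 - 4)*112 = 21*112 = 2352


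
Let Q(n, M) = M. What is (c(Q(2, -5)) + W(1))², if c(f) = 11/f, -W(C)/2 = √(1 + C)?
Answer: 321/25 + 44*√2/5 ≈ 25.285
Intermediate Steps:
W(C) = -2*√(1 + C)
(c(Q(2, -5)) + W(1))² = (11/(-5) - 2*√(1 + 1))² = (11*(-⅕) - 2*√2)² = (-11/5 - 2*√2)²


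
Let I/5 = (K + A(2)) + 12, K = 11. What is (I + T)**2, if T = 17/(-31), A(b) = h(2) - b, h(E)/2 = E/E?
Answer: 12588304/961 ≈ 13099.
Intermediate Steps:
h(E) = 2 (h(E) = 2*(E/E) = 2*1 = 2)
A(b) = 2 - b
I = 115 (I = 5*((11 + (2 - 1*2)) + 12) = 5*((11 + (2 - 2)) + 12) = 5*((11 + 0) + 12) = 5*(11 + 12) = 5*23 = 115)
T = -17/31 (T = 17*(-1/31) = -17/31 ≈ -0.54839)
(I + T)**2 = (115 - 17/31)**2 = (3548/31)**2 = 12588304/961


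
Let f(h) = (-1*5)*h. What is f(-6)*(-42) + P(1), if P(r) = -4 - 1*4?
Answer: -1268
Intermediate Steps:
P(r) = -8 (P(r) = -4 - 4 = -8)
f(h) = -5*h
f(-6)*(-42) + P(1) = -5*(-6)*(-42) - 8 = 30*(-42) - 8 = -1260 - 8 = -1268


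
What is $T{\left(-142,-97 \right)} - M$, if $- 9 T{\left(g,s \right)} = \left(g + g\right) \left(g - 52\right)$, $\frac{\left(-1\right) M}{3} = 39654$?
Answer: $\frac{1015562}{9} \approx 1.1284 \cdot 10^{5}$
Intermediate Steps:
$M = -118962$ ($M = \left(-3\right) 39654 = -118962$)
$T{\left(g,s \right)} = - \frac{2 g \left(-52 + g\right)}{9}$ ($T{\left(g,s \right)} = - \frac{\left(g + g\right) \left(g - 52\right)}{9} = - \frac{2 g \left(g - 52\right)}{9} = - \frac{2 g \left(-52 + g\right)}{9}$)
$T{\left(-142,-97 \right)} - M = \frac{2}{9} \left(-142\right) \left(52 - -142\right) - -118962 = \frac{2}{9} \left(-142\right) \left(52 + 142\right) + 118962 = \frac{2}{9} \left(-142\right) 194 + 118962 = - \frac{55096}{9} + 118962 = \frac{1015562}{9}$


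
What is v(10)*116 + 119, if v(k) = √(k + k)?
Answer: 119 + 232*√5 ≈ 637.77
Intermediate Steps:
v(k) = √2*√k (v(k) = √(2*k) = √2*√k)
v(10)*116 + 119 = (√2*√10)*116 + 119 = (2*√5)*116 + 119 = 232*√5 + 119 = 119 + 232*√5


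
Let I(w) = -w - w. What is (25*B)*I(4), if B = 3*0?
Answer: 0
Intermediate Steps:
I(w) = -2*w
B = 0
(25*B)*I(4) = (25*0)*(-2*4) = 0*(-8) = 0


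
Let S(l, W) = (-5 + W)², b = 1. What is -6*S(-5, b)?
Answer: -96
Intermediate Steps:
-6*S(-5, b) = -6*(-5 + 1)² = -6*(-4)² = -6*16 = -96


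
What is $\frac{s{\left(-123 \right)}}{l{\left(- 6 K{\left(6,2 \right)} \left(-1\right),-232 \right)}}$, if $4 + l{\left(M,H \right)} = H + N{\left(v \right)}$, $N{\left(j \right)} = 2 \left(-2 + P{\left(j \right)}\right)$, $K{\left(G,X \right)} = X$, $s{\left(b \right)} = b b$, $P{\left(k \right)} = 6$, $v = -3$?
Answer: $- \frac{5043}{76} \approx -66.355$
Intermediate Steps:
$s{\left(b \right)} = b^{2}$
$N{\left(j \right)} = 8$ ($N{\left(j \right)} = 2 \left(-2 + 6\right) = 2 \cdot 4 = 8$)
$l{\left(M,H \right)} = 4 + H$ ($l{\left(M,H \right)} = -4 + \left(H + 8\right) = -4 + \left(8 + H\right) = 4 + H$)
$\frac{s{\left(-123 \right)}}{l{\left(- 6 K{\left(6,2 \right)} \left(-1\right),-232 \right)}} = \frac{\left(-123\right)^{2}}{4 - 232} = \frac{15129}{-228} = 15129 \left(- \frac{1}{228}\right) = - \frac{5043}{76}$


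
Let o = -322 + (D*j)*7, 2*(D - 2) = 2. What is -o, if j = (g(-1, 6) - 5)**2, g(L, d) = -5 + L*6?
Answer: -5054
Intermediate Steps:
g(L, d) = -5 + 6*L
D = 3 (D = 2 + (1/2)*2 = 2 + 1 = 3)
j = 256 (j = ((-5 + 6*(-1)) - 5)**2 = ((-5 - 6) - 5)**2 = (-11 - 5)**2 = (-16)**2 = 256)
o = 5054 (o = -322 + (3*256)*7 = -322 + 768*7 = -322 + 5376 = 5054)
-o = -1*5054 = -5054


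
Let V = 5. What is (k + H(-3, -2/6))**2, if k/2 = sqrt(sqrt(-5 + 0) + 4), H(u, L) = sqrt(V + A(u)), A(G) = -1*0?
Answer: (sqrt(5) + 2*sqrt(4 + I*sqrt(5)))**2 ≈ 39.528 + 13.772*I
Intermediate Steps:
A(G) = 0
H(u, L) = sqrt(5) (H(u, L) = sqrt(5 + 0) = sqrt(5))
k = 2*sqrt(4 + I*sqrt(5)) (k = 2*sqrt(sqrt(-5 + 0) + 4) = 2*sqrt(sqrt(-5) + 4) = 2*sqrt(I*sqrt(5) + 4) = 2*sqrt(4 + I*sqrt(5)) ≈ 4.1431 + 1.0794*I)
(k + H(-3, -2/6))**2 = (2*sqrt(4 + I*sqrt(5)) + sqrt(5))**2 = (sqrt(5) + 2*sqrt(4 + I*sqrt(5)))**2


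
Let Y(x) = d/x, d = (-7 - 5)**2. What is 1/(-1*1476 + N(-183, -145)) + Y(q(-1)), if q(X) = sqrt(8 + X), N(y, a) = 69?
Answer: -1/1407 + 144*sqrt(7)/7 ≈ 54.426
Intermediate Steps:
d = 144 (d = (-12)**2 = 144)
Y(x) = 144/x
1/(-1*1476 + N(-183, -145)) + Y(q(-1)) = 1/(-1*1476 + 69) + 144/(sqrt(8 - 1)) = 1/(-1476 + 69) + 144/(sqrt(7)) = 1/(-1407) + 144*(sqrt(7)/7) = -1/1407 + 144*sqrt(7)/7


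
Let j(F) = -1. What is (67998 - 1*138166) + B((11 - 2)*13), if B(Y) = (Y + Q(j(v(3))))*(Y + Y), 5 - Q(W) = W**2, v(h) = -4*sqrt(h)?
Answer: -41854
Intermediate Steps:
Q(W) = 5 - W**2
B(Y) = 2*Y*(4 + Y) (B(Y) = (Y + (5 - 1*(-1)**2))*(Y + Y) = (Y + (5 - 1*1))*(2*Y) = (Y + (5 - 1))*(2*Y) = (Y + 4)*(2*Y) = (4 + Y)*(2*Y) = 2*Y*(4 + Y))
(67998 - 1*138166) + B((11 - 2)*13) = (67998 - 1*138166) + 2*((11 - 2)*13)*(4 + (11 - 2)*13) = (67998 - 138166) + 2*(9*13)*(4 + 9*13) = -70168 + 2*117*(4 + 117) = -70168 + 2*117*121 = -70168 + 28314 = -41854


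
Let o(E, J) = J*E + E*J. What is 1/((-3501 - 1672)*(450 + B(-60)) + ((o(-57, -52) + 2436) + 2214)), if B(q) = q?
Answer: -1/2006892 ≈ -4.9828e-7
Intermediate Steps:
o(E, J) = 2*E*J (o(E, J) = E*J + E*J = 2*E*J)
1/((-3501 - 1672)*(450 + B(-60)) + ((o(-57, -52) + 2436) + 2214)) = 1/((-3501 - 1672)*(450 - 60) + ((2*(-57)*(-52) + 2436) + 2214)) = 1/(-5173*390 + ((5928 + 2436) + 2214)) = 1/(-2017470 + (8364 + 2214)) = 1/(-2017470 + 10578) = 1/(-2006892) = -1/2006892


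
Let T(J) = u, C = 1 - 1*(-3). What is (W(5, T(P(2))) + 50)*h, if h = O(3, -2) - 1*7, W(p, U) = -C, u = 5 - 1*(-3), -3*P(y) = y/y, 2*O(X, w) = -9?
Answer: -529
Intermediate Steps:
O(X, w) = -9/2 (O(X, w) = (1/2)*(-9) = -9/2)
P(y) = -1/3 (P(y) = -y/(3*y) = -1/3*1 = -1/3)
u = 8 (u = 5 + 3 = 8)
C = 4 (C = 1 + 3 = 4)
T(J) = 8
W(p, U) = -4 (W(p, U) = -1*4 = -4)
h = -23/2 (h = -9/2 - 1*7 = -9/2 - 7 = -23/2 ≈ -11.500)
(W(5, T(P(2))) + 50)*h = (-4 + 50)*(-23/2) = 46*(-23/2) = -529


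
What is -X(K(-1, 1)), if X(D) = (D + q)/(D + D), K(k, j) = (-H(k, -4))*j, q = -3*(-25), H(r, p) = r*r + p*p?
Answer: 29/17 ≈ 1.7059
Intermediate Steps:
H(r, p) = p**2 + r**2 (H(r, p) = r**2 + p**2 = p**2 + r**2)
q = 75
K(k, j) = j*(-16 - k**2) (K(k, j) = (-((-4)**2 + k**2))*j = (-(16 + k**2))*j = (-16 - k**2)*j = j*(-16 - k**2))
X(D) = (75 + D)/(2*D) (X(D) = (D + 75)/(D + D) = (75 + D)/((2*D)) = (75 + D)*(1/(2*D)) = (75 + D)/(2*D))
-X(K(-1, 1)) = -(75 - 1*1*(16 + (-1)**2))/(2*((-1*1*(16 + (-1)**2)))) = -(75 - 1*1*(16 + 1))/(2*((-1*1*(16 + 1)))) = -(75 - 1*1*17)/(2*((-1*1*17))) = -(75 - 17)/(2*(-17)) = -(-1)*58/(2*17) = -1*(-29/17) = 29/17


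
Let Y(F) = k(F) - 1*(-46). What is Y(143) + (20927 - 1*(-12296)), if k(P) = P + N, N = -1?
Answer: 33411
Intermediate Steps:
k(P) = -1 + P (k(P) = P - 1 = -1 + P)
Y(F) = 45 + F (Y(F) = (-1 + F) - 1*(-46) = (-1 + F) + 46 = 45 + F)
Y(143) + (20927 - 1*(-12296)) = (45 + 143) + (20927 - 1*(-12296)) = 188 + (20927 + 12296) = 188 + 33223 = 33411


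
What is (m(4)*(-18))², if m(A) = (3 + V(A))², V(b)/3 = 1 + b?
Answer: 34012224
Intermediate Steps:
V(b) = 3 + 3*b (V(b) = 3*(1 + b) = 3 + 3*b)
m(A) = (6 + 3*A)² (m(A) = (3 + (3 + 3*A))² = (6 + 3*A)²)
(m(4)*(-18))² = ((9*(2 + 4)²)*(-18))² = ((9*6²)*(-18))² = ((9*36)*(-18))² = (324*(-18))² = (-5832)² = 34012224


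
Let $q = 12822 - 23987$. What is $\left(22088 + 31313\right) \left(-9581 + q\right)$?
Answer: $-1107857146$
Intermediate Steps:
$q = -11165$ ($q = 12822 - 23987 = -11165$)
$\left(22088 + 31313\right) \left(-9581 + q\right) = \left(22088 + 31313\right) \left(-9581 - 11165\right) = 53401 \left(-20746\right) = -1107857146$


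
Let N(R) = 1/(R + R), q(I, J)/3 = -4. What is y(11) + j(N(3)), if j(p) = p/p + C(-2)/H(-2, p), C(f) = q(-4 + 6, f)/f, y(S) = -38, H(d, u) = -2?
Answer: -40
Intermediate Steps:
q(I, J) = -12 (q(I, J) = 3*(-4) = -12)
N(R) = 1/(2*R)
C(f) = -12/f
j(p) = -2 (j(p) = p/p - 12/(-2)/(-2) = 1 - 12*(-1/2)*(-1/2) = 1 + 6*(-1/2) = 1 - 3 = -2)
y(11) + j(N(3)) = -38 - 2 = -40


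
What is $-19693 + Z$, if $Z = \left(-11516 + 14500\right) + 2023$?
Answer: $-14686$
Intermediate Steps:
$Z = 5007$ ($Z = 2984 + 2023 = 5007$)
$-19693 + Z = -19693 + 5007 = -14686$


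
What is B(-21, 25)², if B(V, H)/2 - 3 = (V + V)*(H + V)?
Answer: 108900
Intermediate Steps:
B(V, H) = 6 + 4*V*(H + V) (B(V, H) = 6 + 2*((V + V)*(H + V)) = 6 + 2*((2*V)*(H + V)) = 6 + 2*(2*V*(H + V)) = 6 + 4*V*(H + V))
B(-21, 25)² = (6 + 4*(-21)² + 4*25*(-21))² = (6 + 4*441 - 2100)² = (6 + 1764 - 2100)² = (-330)² = 108900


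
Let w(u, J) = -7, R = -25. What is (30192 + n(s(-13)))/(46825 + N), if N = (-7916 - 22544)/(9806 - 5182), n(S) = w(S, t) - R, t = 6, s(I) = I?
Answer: 2328184/3608139 ≈ 0.64526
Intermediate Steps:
n(S) = 18 (n(S) = -7 - 1*(-25) = -7 + 25 = 18)
N = -7615/1156 (N = -30460/4624 = -30460*1/4624 = -7615/1156 ≈ -6.5874)
(30192 + n(s(-13)))/(46825 + N) = (30192 + 18)/(46825 - 7615/1156) = 30210/(54122085/1156) = 30210*(1156/54122085) = 2328184/3608139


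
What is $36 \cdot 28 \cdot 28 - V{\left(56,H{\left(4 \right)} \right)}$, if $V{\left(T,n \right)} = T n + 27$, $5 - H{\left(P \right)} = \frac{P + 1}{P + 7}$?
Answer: $\frac{307367}{11} \approx 27942.0$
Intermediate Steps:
$H{\left(P \right)} = 5 - \frac{1 + P}{7 + P}$ ($H{\left(P \right)} = 5 - \frac{P + 1}{P + 7} = 5 - \frac{1 + P}{7 + P}$)
$V{\left(T,n \right)} = 27 + T n$
$36 \cdot 28 \cdot 28 - V{\left(56,H{\left(4 \right)} \right)} = 36 \cdot 28 \cdot 28 - \left(27 + 56 \frac{2 \left(17 + 2 \cdot 4\right)}{7 + 4}\right) = 1008 \cdot 28 - \left(27 + 56 \frac{2 \left(17 + 8\right)}{11}\right) = 28224 - \left(27 + 56 \cdot 2 \cdot \frac{1}{11} \cdot 25\right) = 28224 - \left(27 + 56 \cdot \frac{50}{11}\right) = 28224 - \left(27 + \frac{2800}{11}\right) = 28224 - \frac{3097}{11} = \frac{307367}{11}$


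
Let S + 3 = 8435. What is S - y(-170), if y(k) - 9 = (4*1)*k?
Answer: 9103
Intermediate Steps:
y(k) = 9 + 4*k (y(k) = 9 + (4*1)*k = 9 + 4*k)
S = 8432 (S = -3 + 8435 = 8432)
S - y(-170) = 8432 - (9 + 4*(-170)) = 8432 - (9 - 680) = 8432 - 1*(-671) = 8432 + 671 = 9103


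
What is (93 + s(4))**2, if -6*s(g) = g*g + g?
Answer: 72361/9 ≈ 8040.1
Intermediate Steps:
s(g) = -g/6 - g**2/6 (s(g) = -(g*g + g)/6 = -(g**2 + g)/6 = -(g + g**2)/6 = -g/6 - g**2/6)
(93 + s(4))**2 = (93 - 1/6*4*(1 + 4))**2 = (93 - 1/6*4*5)**2 = (93 - 10/3)**2 = (269/3)**2 = 72361/9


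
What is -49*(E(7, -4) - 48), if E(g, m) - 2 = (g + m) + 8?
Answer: 1715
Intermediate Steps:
E(g, m) = 10 + g + m (E(g, m) = 2 + ((g + m) + 8) = 2 + (8 + g + m) = 10 + g + m)
-49*(E(7, -4) - 48) = -49*((10 + 7 - 4) - 48) = -49*(13 - 48) = -49*(-35) = 1715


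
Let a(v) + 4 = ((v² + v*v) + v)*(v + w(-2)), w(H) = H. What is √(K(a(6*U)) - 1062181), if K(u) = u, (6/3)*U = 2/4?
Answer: 2*I*√265547 ≈ 1030.6*I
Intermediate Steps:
U = ¼ (U = (2/4)/2 = (2*(¼))/2 = (½)*(½) = ¼ ≈ 0.25000)
a(v) = -4 + (-2 + v)*(v + 2*v²) (a(v) = -4 + ((v² + v*v) + v)*(v - 2) = -4 + ((v² + v²) + v)*(-2 + v) = -4 + (2*v² + v)*(-2 + v) = -4 + (v + 2*v²)*(-2 + v) = -4 + (-2 + v)*(v + 2*v²))
√(K(a(6*U)) - 1062181) = √((-4 - 3*(6*(¼))² - 12/4 + 2*(6*(¼))³) - 1062181) = √((-4 - 3*(3/2)² - 2*3/2 + 2*(3/2)³) - 1062181) = √((-4 - 3*9/4 - 3 + 2*(27/8)) - 1062181) = √((-4 - 27/4 - 3 + 27/4) - 1062181) = √(-7 - 1062181) = √(-1062188) = 2*I*√265547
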